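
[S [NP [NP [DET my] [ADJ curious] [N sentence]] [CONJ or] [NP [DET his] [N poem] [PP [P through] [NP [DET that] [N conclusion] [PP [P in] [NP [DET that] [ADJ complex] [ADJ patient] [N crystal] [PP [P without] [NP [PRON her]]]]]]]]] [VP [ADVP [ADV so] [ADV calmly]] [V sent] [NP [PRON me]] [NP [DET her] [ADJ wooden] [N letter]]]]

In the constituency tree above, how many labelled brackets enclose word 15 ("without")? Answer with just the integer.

The word sits inside P, which is inside PP, inside NP, inside PP, inside NP, inside PP, inside NP, inside NP, inside S — 9 brackets in all.

9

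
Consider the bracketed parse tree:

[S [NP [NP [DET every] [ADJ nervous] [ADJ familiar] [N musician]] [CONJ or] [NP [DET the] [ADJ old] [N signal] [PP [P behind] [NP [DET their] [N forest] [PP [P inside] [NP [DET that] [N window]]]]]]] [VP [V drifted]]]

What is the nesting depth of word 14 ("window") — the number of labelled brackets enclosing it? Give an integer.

8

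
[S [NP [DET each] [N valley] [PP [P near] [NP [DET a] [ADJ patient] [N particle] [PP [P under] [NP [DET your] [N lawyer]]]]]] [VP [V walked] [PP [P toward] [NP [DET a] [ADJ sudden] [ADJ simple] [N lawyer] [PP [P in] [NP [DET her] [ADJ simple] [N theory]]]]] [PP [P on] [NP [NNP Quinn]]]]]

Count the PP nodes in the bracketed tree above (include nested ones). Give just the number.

The PP constituents are: [PP near a patient particle under your lawyer]; [PP under your lawyer]; [PP toward a sudden simple lawyer in her simple theory]; [PP in her simple theory]; [PP on Quinn]. Total: 5.

5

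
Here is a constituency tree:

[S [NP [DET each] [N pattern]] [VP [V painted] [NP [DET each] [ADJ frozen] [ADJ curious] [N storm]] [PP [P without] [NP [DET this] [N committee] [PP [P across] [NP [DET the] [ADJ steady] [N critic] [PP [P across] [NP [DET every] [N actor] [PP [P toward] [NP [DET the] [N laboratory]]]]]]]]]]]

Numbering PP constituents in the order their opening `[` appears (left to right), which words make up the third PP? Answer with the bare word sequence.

In left-to-right order the PP constituents are "without this committee across the steady critic across every actor toward the laboratory"; "across the steady critic across every actor toward the laboratory"; "across every actor toward the laboratory"; "toward the laboratory". Number 3 is "across every actor toward the laboratory".

across every actor toward the laboratory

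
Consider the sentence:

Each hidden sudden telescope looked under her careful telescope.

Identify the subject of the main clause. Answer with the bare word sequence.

In the main clause the verb is "looked"; the NP preceding it, "each hidden sudden telescope", is the subject.

each hidden sudden telescope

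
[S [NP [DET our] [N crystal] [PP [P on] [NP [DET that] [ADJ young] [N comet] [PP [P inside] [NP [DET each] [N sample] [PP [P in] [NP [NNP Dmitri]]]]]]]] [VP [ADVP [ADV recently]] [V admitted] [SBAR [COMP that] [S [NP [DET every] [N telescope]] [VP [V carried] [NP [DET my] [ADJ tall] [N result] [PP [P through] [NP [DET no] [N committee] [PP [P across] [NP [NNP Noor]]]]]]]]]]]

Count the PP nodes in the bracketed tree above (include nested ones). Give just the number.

5

The PP constituents are: [PP on that young comet inside each sample in Dmitri]; [PP inside each sample in Dmitri]; [PP in Dmitri]; [PP through no committee across Noor]; [PP across Noor]. Total: 5.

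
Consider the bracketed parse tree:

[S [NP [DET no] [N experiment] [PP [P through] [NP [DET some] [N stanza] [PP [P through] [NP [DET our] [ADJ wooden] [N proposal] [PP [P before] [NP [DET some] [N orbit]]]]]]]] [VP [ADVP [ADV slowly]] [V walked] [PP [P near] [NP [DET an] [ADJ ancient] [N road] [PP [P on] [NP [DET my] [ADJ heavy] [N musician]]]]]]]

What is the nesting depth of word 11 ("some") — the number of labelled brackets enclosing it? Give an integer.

9

Counting open brackets not yet closed at "some": [S [NP [PP [NP [PP [NP [PP [NP [DET = 9.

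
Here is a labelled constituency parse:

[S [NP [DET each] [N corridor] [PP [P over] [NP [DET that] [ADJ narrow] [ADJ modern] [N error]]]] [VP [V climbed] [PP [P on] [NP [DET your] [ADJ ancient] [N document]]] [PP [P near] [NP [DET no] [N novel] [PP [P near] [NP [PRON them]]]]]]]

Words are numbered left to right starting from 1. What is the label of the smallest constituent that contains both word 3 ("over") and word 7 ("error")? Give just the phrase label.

PP

The smallest bracket enclosing both words is [PP over that narrow modern error], so the label is PP.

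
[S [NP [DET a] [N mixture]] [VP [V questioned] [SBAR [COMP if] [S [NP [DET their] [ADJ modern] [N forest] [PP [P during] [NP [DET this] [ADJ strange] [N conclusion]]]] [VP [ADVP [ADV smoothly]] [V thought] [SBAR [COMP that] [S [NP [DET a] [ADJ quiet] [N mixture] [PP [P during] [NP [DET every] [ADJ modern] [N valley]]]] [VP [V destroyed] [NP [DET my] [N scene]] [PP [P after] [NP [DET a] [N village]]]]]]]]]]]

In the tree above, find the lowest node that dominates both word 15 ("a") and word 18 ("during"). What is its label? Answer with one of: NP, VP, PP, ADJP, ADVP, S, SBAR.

NP

The smallest bracket enclosing both words is [NP a quiet mixture during every modern valley], so the label is NP.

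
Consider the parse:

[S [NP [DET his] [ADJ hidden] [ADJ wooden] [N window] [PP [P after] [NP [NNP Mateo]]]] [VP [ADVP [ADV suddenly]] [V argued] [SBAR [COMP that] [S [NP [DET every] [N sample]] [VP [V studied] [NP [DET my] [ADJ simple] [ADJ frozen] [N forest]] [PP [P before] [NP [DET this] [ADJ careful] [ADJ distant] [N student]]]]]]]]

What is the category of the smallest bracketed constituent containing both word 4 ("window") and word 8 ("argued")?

S

The smallest bracket enclosing both words is [S his hidden wooden window after Mateo suddenly argued that every sample studied my simple frozen forest before this careful distant student], so the label is S.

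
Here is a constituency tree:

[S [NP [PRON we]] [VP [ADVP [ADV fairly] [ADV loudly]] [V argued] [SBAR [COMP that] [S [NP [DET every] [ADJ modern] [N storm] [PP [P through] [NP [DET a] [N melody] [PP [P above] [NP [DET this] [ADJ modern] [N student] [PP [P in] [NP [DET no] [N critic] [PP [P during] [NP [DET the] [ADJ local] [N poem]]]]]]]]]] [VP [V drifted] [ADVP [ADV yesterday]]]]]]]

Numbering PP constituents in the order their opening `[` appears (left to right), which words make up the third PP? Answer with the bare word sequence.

In left-to-right order the PP constituents are "through a melody above this modern student in no critic during the local poem"; "above this modern student in no critic during the local poem"; "in no critic during the local poem"; "during the local poem". Number 3 is "in no critic during the local poem".

in no critic during the local poem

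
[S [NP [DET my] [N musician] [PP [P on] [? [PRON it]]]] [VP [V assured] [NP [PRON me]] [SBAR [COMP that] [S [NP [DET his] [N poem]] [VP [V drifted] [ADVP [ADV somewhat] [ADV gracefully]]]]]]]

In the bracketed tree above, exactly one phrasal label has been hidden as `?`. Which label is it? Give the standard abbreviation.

NP

A constituent whose immediate children are PRON 'it' is a noun phrase: NP.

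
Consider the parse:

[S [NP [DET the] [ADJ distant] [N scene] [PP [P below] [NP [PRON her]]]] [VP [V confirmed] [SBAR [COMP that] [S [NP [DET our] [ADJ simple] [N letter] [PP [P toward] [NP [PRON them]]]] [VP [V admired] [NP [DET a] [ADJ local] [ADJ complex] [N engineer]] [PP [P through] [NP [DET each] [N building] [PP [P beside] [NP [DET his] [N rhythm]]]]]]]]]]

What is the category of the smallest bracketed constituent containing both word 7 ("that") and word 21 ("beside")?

The smallest bracket enclosing both words is [SBAR that our simple letter toward them admired a local complex engineer through each building beside his rhythm], so the label is SBAR.

SBAR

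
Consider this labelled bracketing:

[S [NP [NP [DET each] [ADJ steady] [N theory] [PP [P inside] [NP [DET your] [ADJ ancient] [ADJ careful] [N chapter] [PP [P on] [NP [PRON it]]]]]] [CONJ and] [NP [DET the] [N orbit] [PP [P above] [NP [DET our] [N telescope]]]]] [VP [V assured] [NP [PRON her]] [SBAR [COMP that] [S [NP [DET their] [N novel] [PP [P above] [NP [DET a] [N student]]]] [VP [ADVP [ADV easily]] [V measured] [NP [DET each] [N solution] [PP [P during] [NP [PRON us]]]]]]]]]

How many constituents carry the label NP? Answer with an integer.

11

Listing each NP by its span: [NP each steady theory inside your ancient careful chapter on it and the orbit above our telescope]; [NP each steady theory inside your ancient careful chapter on it]; [NP your ancient careful chapter on it]; [NP it]; [NP the orbit above our telescope]; [NP our telescope] … — that makes 11.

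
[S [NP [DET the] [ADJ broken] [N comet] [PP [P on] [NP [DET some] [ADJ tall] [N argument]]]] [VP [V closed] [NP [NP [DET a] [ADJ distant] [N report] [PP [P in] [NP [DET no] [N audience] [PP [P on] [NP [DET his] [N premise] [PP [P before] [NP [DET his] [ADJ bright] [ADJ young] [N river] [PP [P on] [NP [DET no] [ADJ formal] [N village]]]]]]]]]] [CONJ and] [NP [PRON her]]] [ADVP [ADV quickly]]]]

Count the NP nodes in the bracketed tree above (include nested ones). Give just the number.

Listing each NP by its span: [NP the broken comet on some tall argument]; [NP some tall argument]; [NP a distant report in no audience on his premise before his bright young river on no formal village and her]; [NP a distant report in no audience on his premise before his bright young river on no formal village]; [NP no audience on his premise before his bright young river on no formal village]; [NP his premise before his bright young river on no formal village] … — that makes 9.

9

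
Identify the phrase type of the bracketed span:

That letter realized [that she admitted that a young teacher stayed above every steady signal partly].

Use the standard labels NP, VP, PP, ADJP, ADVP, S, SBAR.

SBAR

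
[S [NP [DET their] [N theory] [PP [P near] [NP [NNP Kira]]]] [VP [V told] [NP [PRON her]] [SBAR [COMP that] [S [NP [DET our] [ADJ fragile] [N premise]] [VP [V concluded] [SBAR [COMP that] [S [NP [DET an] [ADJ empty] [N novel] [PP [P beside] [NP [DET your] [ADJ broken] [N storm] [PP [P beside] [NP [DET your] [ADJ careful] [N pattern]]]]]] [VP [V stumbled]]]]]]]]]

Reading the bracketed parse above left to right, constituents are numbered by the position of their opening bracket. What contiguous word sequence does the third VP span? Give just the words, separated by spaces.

stumbled

Opening `[VP` markers occur at word positions 5, 11, 24; the third of these opens the constituent [VP stumbled].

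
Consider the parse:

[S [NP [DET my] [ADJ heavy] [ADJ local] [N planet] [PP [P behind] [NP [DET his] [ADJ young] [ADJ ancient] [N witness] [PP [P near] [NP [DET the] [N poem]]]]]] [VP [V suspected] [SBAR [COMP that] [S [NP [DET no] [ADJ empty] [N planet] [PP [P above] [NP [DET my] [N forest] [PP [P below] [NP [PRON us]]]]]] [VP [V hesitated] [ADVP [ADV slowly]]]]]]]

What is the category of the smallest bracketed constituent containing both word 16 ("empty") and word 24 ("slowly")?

S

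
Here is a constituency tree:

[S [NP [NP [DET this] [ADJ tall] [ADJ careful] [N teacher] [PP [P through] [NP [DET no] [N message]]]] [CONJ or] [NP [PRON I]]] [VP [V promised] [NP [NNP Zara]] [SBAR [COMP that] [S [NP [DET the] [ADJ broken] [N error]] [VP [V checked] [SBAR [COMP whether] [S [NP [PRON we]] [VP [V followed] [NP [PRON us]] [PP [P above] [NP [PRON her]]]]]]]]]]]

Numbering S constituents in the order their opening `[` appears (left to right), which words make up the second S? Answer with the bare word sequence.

the broken error checked whether we followed us above her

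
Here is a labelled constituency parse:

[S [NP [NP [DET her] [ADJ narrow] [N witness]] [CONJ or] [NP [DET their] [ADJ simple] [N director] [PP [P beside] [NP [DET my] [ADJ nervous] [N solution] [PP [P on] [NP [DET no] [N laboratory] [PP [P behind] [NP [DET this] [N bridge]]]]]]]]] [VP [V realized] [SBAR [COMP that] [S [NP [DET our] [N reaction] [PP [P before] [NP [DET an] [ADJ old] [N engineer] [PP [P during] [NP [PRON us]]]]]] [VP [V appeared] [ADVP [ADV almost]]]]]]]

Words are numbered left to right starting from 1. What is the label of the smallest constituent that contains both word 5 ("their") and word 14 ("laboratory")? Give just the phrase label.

NP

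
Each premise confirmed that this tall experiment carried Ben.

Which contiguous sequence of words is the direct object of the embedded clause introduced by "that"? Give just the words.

The verb of the embedded clause introduced by "that" is "carried"; its direct object is the NP "Ben".

Ben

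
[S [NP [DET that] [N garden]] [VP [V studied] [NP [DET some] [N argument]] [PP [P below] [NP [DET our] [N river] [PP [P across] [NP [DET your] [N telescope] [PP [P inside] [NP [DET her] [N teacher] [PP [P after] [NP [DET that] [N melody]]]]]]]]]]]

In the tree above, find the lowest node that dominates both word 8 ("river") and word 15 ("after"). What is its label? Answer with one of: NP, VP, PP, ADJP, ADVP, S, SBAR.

NP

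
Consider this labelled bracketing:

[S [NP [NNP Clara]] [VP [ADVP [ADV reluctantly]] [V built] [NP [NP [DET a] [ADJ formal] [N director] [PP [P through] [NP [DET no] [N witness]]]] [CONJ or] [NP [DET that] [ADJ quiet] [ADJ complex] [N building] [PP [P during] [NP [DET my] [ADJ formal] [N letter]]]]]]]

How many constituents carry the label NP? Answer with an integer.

Scanning left to right, an opening `[NP` appears at word positions 1, 4, 4, 8, 11, 16 — 6 in total.

6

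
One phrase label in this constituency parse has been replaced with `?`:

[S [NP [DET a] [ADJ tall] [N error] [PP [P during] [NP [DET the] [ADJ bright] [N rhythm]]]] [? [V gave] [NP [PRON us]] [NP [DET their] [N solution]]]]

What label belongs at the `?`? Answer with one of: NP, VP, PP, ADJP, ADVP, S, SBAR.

The `?` node immediately contains: V 'gave', NP, NP. That is the internal structure of a verb phrase, so the label is VP.

VP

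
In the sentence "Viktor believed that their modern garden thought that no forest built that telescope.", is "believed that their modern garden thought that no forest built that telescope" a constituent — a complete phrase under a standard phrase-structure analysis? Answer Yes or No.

Yes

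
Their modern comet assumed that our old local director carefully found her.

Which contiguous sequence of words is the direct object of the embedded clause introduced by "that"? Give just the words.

Within the embedded clause introduced by "that", the direct object of "found" is "her".

her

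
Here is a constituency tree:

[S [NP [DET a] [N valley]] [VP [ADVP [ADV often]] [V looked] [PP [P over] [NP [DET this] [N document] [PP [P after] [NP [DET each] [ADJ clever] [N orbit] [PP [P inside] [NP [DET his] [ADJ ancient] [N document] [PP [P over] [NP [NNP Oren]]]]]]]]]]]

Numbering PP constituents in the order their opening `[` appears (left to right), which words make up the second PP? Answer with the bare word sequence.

after each clever orbit inside his ancient document over Oren

Opening `[PP` markers occur at word positions 5, 8, 12, 16; the second of these opens the constituent [PP after each clever orbit inside his ancient document over Oren].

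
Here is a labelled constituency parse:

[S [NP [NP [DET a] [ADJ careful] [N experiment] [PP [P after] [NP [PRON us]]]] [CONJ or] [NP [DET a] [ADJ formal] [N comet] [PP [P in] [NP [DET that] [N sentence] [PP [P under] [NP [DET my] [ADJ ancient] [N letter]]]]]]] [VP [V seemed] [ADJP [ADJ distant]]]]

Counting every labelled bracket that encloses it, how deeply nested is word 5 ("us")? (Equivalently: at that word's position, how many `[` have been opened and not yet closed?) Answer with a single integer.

6

Counting open brackets not yet closed at "us": [S [NP [NP [PP [NP [PRON = 6.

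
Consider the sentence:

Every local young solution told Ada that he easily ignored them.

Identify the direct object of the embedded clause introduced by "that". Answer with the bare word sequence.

them

The verb of the embedded clause introduced by "that" is "ignored"; its direct object is the NP "them".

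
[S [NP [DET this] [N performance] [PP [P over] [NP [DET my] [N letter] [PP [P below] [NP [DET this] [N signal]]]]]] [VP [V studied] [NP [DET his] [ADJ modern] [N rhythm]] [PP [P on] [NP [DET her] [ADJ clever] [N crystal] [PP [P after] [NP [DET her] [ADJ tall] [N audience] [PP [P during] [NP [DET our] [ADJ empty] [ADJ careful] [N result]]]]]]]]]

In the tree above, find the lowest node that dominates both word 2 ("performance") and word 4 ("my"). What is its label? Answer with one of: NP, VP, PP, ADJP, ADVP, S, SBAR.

Both words fall inside [NP this performance over my letter below this signal] (words 1–8), and no smaller constituent contains them both. Label: NP.

NP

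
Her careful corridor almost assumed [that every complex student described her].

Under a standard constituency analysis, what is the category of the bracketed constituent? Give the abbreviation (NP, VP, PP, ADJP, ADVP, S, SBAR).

The bracketed span "that every complex student described her" is headed by "that", making it a subordinate clause (SBAR).

SBAR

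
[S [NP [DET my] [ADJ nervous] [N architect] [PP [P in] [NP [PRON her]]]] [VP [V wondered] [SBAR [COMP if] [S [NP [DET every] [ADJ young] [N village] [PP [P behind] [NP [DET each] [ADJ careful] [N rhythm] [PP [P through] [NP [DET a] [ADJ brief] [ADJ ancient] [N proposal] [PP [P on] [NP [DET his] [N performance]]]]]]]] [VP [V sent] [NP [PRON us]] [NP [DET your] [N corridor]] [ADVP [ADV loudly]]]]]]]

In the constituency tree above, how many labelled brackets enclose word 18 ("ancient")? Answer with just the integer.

10

The word sits inside ADJ, which is inside NP, inside PP, inside NP, inside PP, inside NP, inside S, inside SBAR, inside VP, inside S — 10 brackets in all.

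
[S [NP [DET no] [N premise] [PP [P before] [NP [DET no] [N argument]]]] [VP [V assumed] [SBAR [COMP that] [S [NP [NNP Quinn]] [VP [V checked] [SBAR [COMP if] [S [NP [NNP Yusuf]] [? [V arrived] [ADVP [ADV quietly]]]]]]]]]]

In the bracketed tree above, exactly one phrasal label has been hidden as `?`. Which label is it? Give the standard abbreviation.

VP

The `?` node immediately contains: V 'arrived', ADVP. That is the internal structure of a verb phrase, so the label is VP.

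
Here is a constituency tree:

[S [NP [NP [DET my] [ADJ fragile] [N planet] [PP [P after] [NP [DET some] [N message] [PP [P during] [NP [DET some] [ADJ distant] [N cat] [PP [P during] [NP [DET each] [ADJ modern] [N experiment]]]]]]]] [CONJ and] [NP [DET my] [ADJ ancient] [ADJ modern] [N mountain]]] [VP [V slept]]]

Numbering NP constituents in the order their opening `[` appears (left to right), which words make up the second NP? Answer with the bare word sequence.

my fragile planet after some message during some distant cat during each modern experiment

Opening `[NP` markers occur at word positions 1, 1, 5, 8, 12, 16; the second of these opens the constituent [NP my fragile planet after some message during some distant cat during each modern experiment].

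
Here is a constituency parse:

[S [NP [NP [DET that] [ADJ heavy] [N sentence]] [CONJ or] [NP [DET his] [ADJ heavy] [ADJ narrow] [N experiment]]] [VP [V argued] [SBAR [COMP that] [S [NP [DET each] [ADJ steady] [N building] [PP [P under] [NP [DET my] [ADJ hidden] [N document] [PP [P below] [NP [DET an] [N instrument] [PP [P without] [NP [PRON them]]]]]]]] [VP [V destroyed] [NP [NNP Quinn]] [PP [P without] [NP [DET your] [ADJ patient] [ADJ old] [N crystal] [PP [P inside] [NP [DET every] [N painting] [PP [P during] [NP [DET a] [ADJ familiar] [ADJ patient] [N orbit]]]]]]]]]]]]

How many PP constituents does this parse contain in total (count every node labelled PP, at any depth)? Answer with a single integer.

Listing each PP by its span: [PP under my hidden document below an instrument without them]; [PP below an instrument without them]; [PP without them]; [PP without your patient old crystal inside every painting during a familiar patient orbit]; [PP inside every painting during a familiar patient orbit]; [PP during a familiar patient orbit] — that makes 6.

6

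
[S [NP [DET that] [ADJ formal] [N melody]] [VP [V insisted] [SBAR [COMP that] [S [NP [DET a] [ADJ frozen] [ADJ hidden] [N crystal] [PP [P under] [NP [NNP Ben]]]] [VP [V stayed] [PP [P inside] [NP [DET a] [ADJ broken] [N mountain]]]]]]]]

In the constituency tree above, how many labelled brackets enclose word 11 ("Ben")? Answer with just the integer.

8

Counting open brackets not yet closed at "Ben": [S [VP [SBAR [S [NP [PP [NP [NNP = 8.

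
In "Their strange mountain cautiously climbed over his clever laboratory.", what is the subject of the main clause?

In the main clause the verb is "climbed"; the NP preceding it, "their strange mountain", is the subject.

their strange mountain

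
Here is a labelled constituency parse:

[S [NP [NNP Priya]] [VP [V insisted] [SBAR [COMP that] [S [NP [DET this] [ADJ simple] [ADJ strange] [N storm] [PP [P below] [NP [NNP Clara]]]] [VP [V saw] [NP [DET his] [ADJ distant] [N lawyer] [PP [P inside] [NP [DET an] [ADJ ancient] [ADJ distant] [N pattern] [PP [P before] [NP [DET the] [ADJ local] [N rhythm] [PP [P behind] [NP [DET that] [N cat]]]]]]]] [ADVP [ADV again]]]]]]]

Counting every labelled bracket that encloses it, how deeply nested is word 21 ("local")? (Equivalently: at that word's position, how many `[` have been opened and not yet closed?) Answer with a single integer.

11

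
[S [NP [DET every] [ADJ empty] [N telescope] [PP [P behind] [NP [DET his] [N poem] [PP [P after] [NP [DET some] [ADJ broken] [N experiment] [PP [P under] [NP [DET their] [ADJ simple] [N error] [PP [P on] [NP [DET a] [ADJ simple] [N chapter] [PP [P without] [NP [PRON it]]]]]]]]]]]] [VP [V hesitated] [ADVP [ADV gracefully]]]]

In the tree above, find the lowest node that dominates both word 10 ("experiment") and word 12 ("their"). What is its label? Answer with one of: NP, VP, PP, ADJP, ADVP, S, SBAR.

NP

Both words fall inside [NP some broken experiment under their simple error on a simple chapter without it] (words 8–20), and no smaller constituent contains them both. Label: NP.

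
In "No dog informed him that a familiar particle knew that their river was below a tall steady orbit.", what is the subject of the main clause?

no dog

"no dog" is the NP that combines with the VP headed by "informed" to form the main clause — the subject.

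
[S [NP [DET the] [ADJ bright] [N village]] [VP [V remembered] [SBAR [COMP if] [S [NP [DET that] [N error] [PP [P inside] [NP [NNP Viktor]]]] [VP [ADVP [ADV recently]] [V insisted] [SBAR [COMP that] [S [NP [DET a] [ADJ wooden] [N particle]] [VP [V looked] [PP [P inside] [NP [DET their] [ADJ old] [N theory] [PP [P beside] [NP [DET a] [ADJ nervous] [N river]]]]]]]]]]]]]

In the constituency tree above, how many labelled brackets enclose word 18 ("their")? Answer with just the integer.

11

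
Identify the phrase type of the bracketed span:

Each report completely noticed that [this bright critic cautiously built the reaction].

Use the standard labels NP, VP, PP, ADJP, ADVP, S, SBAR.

The span is built around the head "built" — a clause (S).

S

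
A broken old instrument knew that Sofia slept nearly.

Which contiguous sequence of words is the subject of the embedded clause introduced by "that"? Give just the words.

"Sofia" is the NP that combines with the VP headed by "slept" to form the embedded clause introduced by "that" — the subject.

Sofia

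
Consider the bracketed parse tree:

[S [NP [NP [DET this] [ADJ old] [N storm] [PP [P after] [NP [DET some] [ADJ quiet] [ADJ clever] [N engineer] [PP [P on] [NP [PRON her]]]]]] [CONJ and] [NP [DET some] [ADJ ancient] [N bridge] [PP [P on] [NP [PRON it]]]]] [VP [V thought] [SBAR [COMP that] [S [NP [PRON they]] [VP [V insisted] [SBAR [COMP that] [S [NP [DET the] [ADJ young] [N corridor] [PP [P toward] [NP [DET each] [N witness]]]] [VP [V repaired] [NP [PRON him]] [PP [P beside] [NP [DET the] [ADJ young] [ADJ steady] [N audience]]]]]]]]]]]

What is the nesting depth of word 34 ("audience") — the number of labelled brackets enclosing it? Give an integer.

11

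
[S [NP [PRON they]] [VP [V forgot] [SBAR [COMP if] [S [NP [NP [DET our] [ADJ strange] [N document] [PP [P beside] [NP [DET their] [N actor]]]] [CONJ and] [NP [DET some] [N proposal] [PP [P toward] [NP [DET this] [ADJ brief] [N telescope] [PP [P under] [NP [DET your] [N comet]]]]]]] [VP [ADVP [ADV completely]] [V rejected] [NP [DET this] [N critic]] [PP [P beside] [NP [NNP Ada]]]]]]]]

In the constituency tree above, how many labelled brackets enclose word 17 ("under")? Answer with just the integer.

10

The word sits inside P, which is inside PP, inside NP, inside PP, inside NP, inside NP, inside S, inside SBAR, inside VP, inside S — 10 brackets in all.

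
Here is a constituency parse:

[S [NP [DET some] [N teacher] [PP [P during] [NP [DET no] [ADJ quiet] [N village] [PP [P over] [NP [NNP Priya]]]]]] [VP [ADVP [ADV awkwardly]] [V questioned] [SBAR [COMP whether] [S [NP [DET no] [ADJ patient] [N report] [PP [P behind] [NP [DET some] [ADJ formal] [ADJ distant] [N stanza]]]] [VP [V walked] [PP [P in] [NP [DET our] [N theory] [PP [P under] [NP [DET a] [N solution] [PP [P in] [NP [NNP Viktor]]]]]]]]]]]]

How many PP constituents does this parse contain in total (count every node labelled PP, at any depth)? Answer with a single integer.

6

Listing each PP by its span: [PP during no quiet village over Priya]; [PP over Priya]; [PP behind some formal distant stanza]; [PP in our theory under a solution in Viktor]; [PP under a solution in Viktor]; [PP in Viktor] — that makes 6.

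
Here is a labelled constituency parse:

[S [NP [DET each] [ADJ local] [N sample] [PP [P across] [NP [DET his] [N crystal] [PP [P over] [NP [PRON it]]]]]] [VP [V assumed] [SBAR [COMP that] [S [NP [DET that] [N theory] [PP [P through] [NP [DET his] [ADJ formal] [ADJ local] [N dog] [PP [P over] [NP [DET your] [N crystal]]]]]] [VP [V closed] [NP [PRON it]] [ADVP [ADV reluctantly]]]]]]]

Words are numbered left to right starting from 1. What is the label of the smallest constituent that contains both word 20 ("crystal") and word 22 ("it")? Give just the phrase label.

The smallest bracket enclosing both words is [S that theory through his formal local dog over your crystal closed it reluctantly], so the label is S.

S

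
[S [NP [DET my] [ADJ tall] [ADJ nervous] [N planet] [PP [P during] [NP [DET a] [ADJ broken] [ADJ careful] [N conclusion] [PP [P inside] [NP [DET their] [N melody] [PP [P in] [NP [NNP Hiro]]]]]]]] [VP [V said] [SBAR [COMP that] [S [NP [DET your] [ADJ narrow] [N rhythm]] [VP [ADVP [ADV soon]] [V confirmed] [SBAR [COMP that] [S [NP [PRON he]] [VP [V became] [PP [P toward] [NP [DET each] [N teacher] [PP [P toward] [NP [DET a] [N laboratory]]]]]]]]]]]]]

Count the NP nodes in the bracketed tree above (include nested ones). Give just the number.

8

Listing each NP by its span: [NP my tall nervous planet during a broken careful conclusion inside their melody in Hiro]; [NP a broken careful conclusion inside their melody in Hiro]; [NP their melody in Hiro]; [NP Hiro]; [NP your narrow rhythm]; [NP he] … — that makes 8.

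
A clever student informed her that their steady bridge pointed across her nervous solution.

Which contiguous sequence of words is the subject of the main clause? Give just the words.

In the main clause the verb is "informed"; the NP preceding it, "a clever student", is the subject.

a clever student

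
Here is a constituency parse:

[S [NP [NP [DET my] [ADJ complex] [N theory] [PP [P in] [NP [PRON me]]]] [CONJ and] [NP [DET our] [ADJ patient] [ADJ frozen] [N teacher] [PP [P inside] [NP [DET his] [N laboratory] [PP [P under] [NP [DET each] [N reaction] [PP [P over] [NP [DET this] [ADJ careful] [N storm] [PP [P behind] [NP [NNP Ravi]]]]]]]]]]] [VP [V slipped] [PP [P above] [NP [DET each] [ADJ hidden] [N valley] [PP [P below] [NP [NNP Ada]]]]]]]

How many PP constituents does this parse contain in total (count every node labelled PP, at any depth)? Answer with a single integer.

7

The PP constituents are: [PP in me]; [PP inside his laboratory under each reaction over this careful storm behind Ravi]; [PP under each reaction over this careful storm behind Ravi]; [PP over this careful storm behind Ravi]; [PP behind Ravi]; [PP above each hidden valley below Ada] …. Total: 7.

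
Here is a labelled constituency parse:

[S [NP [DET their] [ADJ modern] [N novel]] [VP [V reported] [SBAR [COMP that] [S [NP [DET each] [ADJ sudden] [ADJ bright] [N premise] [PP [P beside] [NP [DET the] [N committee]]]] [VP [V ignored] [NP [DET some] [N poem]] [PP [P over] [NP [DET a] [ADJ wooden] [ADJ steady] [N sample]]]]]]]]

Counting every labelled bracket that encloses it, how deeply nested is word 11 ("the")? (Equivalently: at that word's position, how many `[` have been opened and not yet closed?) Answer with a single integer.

Path from the root down to the word: S → VP → SBAR → S → NP → PP → NP → DET. That is 8 enclosing brackets.

8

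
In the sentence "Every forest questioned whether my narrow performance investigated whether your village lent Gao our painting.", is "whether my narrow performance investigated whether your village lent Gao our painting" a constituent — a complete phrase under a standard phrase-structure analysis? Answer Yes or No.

"whether my narrow performance investigated whether your village lent Gao our painting" is exactly the subordinate clause [SBAR whether my narrow performance investigated whether your village lent Gao our painting], a complete constituent.

Yes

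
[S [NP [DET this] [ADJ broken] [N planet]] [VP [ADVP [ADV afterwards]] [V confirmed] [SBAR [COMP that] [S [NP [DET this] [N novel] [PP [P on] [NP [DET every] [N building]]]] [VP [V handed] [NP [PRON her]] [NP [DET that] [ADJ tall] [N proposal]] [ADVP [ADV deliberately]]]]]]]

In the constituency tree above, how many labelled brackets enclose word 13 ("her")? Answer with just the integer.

7

The word sits inside PRON, which is inside NP, inside VP, inside S, inside SBAR, inside VP, inside S — 7 brackets in all.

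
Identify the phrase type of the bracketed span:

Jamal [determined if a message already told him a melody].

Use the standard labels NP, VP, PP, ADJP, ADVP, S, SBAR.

VP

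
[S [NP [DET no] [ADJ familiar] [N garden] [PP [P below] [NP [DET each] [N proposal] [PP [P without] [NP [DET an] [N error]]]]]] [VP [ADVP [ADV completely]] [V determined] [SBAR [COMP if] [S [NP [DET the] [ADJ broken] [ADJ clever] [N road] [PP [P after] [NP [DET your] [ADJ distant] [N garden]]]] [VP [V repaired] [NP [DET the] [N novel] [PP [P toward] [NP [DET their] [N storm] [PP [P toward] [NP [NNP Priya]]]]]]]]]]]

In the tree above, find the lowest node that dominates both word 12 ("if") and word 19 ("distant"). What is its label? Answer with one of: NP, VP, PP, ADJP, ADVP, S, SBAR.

SBAR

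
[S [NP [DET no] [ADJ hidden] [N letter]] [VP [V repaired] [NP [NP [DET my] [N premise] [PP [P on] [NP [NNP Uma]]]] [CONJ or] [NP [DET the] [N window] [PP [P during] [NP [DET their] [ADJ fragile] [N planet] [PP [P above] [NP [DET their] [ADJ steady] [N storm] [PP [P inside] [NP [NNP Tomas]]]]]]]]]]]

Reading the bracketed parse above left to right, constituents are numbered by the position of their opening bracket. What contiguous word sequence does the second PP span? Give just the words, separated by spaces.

during their fragile planet above their steady storm inside Tomas

In left-to-right order the PP constituents are "on Uma"; "during their fragile planet above their steady storm inside Tomas"; "above their steady storm inside Tomas"; "inside Tomas". Number 2 is "during their fragile planet above their steady storm inside Tomas".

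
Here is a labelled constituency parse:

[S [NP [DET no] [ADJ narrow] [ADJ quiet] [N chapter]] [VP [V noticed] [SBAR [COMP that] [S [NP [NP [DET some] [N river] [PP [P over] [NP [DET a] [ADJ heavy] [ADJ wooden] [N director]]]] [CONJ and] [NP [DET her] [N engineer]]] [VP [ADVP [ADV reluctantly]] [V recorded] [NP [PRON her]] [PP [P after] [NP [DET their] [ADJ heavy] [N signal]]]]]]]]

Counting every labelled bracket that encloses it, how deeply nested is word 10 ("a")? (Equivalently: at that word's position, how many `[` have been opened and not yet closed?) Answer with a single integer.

Path from the root down to the word: S → VP → SBAR → S → NP → NP → PP → NP → DET. That is 9 enclosing brackets.

9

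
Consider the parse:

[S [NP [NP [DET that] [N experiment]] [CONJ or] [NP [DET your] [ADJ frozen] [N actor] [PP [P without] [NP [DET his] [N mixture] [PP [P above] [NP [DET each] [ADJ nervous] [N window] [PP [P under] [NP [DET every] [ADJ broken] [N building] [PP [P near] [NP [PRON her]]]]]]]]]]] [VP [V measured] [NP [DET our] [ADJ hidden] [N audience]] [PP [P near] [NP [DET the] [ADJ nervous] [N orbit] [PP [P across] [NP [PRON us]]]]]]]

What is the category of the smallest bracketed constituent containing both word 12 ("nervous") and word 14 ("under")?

Both words fall inside [NP each nervous window under every broken building near her] (words 11–19), and no smaller constituent contains them both. Label: NP.

NP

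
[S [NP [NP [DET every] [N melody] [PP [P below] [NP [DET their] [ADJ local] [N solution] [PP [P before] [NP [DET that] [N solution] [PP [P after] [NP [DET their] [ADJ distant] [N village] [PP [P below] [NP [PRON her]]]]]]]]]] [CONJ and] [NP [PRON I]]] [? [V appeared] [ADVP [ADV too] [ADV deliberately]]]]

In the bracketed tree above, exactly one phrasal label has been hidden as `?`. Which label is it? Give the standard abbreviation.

VP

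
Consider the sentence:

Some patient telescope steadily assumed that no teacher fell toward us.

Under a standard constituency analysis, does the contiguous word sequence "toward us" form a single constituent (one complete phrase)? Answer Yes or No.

These words form the whole prepositional phrase headed by "toward", so yes — one constituent.

Yes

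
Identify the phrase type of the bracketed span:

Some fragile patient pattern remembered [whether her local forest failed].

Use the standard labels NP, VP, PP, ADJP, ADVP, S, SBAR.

"whether" is the head of the bracketed span, so the span is a subordinate clause: SBAR.

SBAR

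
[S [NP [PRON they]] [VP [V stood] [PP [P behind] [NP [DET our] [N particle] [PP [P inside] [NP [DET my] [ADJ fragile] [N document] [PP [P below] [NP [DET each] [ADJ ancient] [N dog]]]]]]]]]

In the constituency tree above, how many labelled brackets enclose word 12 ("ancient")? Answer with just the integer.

The word sits inside ADJ, which is inside NP, inside PP, inside NP, inside PP, inside NP, inside PP, inside VP, inside S — 9 brackets in all.

9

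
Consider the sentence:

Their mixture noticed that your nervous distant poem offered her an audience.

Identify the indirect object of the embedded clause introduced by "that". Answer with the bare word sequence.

"offered" heads the VP of the embedded clause introduced by "that", and "her" is its indirect object.

her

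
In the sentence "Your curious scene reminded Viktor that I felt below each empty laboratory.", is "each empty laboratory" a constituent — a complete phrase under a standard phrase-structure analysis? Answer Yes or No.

Yes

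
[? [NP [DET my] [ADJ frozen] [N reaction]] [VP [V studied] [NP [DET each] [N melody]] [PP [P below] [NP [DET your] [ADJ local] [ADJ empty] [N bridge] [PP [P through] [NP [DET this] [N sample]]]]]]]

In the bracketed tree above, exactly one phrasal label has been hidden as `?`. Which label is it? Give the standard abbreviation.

A constituent whose immediate children are NP, VP is a clause: S.

S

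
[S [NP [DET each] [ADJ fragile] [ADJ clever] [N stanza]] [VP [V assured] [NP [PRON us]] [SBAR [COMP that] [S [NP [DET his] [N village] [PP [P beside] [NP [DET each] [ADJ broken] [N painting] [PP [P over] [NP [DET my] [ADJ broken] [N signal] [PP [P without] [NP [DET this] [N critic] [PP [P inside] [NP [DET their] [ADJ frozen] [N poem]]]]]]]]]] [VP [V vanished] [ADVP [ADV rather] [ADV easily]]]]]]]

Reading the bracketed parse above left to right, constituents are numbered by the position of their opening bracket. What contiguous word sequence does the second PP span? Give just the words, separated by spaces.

over my broken signal without this critic inside their frozen poem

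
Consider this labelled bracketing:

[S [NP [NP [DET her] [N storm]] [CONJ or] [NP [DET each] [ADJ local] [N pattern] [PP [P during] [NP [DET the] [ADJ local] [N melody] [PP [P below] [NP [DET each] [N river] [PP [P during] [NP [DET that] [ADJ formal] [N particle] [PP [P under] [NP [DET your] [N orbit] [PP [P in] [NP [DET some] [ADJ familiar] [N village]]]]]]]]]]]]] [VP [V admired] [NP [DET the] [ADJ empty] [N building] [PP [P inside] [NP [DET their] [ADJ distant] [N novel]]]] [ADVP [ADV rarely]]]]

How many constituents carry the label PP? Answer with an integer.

6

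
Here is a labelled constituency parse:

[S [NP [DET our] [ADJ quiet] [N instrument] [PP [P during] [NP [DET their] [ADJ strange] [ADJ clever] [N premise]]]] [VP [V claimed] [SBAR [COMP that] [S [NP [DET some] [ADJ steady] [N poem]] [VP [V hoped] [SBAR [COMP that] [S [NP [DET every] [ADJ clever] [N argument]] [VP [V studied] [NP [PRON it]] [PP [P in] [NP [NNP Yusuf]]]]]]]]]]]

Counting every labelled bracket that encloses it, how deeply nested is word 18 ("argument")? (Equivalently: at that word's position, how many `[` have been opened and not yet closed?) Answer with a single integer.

9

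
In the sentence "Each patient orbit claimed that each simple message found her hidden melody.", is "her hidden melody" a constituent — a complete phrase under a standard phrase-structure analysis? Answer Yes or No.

Yes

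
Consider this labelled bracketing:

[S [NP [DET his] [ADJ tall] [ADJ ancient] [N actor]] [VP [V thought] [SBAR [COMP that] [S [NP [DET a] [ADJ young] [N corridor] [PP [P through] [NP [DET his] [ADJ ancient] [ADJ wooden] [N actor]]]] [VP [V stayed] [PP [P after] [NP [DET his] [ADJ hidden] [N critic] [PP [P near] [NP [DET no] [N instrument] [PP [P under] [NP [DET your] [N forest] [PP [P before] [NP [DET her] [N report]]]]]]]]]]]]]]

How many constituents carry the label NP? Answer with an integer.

7

Listing each NP by its span: [NP his tall ancient actor]; [NP a young corridor through his ancient wooden actor]; [NP his ancient wooden actor]; [NP his hidden critic near no instrument under your forest before her report]; [NP no instrument under your forest before her report]; [NP your forest before her report] … — that makes 7.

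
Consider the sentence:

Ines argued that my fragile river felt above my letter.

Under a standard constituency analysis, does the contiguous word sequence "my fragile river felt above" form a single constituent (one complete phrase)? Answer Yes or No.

The sequence begins inside the noun phrase "my fragile river" and ends inside the verb phrase "felt above my letter"; it crosses a phrase boundary, so no single node in the tree spans exactly those words.

No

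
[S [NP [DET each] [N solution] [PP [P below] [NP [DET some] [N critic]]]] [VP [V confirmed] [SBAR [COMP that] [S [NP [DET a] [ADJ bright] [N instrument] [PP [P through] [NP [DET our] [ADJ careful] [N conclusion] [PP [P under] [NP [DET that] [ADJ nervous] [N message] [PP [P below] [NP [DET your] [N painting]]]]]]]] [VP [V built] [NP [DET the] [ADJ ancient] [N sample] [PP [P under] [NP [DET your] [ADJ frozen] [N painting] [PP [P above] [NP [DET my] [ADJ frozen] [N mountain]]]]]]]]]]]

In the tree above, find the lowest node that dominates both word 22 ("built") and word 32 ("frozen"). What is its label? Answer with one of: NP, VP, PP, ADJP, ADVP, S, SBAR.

Word 22 lies under S → VP → SBAR → S → VP → V; word 32 lies under S → VP → SBAR → S → VP → NP → PP → NP → PP → NP → ADJ. The lowest shared node is the VP.

VP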